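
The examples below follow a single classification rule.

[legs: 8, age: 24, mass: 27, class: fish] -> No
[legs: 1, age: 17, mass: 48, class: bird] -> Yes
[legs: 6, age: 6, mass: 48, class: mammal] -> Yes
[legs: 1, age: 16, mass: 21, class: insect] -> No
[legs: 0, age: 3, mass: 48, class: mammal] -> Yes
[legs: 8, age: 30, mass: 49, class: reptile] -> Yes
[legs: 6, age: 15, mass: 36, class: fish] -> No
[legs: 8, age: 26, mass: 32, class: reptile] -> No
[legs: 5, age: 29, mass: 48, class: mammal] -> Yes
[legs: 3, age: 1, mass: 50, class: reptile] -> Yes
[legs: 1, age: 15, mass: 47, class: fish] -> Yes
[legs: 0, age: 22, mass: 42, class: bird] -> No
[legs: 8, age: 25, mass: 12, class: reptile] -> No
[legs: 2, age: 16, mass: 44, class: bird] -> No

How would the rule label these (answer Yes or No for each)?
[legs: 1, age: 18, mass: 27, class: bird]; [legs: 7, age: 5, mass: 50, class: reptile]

No, Yes

All 'Yes' examples share one property — mass ≥ 47 — and every 'No' example lacks it.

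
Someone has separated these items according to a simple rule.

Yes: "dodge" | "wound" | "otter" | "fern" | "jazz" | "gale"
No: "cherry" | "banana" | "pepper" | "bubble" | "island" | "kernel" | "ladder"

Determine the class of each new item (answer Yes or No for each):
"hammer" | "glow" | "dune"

No, Yes, Yes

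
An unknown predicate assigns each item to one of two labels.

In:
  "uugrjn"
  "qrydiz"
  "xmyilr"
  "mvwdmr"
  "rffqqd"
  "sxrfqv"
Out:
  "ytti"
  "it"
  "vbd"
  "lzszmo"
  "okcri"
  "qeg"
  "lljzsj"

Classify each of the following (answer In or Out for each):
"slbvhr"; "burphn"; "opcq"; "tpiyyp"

In, In, Out, Out

The rule appears to be: even length AND contains 'r'.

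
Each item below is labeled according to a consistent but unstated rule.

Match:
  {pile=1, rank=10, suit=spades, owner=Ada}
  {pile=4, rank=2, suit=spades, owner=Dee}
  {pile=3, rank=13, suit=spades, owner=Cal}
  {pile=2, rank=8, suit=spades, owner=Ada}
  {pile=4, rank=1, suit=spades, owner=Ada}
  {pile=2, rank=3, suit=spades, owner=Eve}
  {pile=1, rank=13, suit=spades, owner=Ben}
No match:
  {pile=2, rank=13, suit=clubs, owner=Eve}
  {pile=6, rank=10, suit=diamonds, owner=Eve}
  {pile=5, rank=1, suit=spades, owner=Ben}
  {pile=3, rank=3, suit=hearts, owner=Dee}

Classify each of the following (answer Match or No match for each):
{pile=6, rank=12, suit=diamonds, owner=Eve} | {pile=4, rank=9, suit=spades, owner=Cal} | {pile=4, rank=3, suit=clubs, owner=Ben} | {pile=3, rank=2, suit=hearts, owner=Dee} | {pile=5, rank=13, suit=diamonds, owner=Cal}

The classifier is using: suit is spades AND pile ≤ 4.
{pile=6, rank=12, suit=diamonds, owner=Eve}: No match (suit is diamonds, pile = 6).
{pile=4, rank=9, suit=spades, owner=Cal}: Match (suit is spades, pile = 4).
{pile=4, rank=3, suit=clubs, owner=Ben}: No match (suit is clubs, pile = 4).
{pile=3, rank=2, suit=hearts, owner=Dee}: No match (suit is hearts, pile = 3).
{pile=5, rank=13, suit=diamonds, owner=Cal}: No match (suit is diamonds, pile = 5).

No match, Match, No match, No match, No match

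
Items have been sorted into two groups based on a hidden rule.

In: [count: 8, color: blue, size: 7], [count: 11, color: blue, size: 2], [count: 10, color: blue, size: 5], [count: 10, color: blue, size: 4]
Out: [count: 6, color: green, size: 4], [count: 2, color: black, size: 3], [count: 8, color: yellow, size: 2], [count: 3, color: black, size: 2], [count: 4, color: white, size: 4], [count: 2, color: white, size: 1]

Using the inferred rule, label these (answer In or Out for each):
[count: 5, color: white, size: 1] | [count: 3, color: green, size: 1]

The distinguishing property — color is blue — holds for all the 'In' cases and none of the 'Out' cases.
[count: 5, color: white, size: 1] → color is white → Out. [count: 3, color: green, size: 1] → color is green → Out.

Out, Out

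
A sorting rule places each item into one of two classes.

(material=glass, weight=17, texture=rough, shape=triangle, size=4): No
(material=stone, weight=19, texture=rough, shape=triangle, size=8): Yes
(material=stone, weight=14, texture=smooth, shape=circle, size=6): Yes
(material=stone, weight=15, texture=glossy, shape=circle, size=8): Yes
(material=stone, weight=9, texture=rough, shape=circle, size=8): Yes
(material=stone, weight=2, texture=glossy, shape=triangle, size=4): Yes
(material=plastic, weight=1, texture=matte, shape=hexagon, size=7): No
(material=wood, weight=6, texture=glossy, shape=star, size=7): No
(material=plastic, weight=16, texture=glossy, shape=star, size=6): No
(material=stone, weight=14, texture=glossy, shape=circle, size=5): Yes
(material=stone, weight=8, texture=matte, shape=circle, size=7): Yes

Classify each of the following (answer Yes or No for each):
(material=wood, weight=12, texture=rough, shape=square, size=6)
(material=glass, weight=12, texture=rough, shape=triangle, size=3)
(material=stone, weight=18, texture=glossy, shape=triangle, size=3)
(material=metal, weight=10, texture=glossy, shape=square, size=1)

Every 'Yes' example satisfies: material is stone. None of the 'No' examples do.

No, No, Yes, No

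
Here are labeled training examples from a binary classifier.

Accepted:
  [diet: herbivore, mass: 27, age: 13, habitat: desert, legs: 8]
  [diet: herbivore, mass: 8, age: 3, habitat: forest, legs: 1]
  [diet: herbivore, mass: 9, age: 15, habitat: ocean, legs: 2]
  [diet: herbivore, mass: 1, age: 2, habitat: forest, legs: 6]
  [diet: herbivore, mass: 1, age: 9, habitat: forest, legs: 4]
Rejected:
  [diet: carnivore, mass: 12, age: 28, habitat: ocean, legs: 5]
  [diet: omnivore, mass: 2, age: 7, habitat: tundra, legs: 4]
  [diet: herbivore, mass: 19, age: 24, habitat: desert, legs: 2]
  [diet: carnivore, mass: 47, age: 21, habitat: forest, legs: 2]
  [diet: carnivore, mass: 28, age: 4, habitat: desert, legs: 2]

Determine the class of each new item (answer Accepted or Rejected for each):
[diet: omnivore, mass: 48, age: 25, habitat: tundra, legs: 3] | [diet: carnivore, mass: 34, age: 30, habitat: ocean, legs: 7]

Rejected, Rejected

All 'Accepted' examples share one property — diet is herbivore AND age ≤ 15 — and every 'Rejected' example lacks it.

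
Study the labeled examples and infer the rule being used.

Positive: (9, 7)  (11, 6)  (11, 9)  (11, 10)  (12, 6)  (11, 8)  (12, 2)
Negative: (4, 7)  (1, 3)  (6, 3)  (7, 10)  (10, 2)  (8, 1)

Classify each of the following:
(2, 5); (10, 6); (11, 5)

A rule that fits every label: first > second AND sum ≥ 14 — true of each 'Positive' example, false of each 'Negative' one.
(2, 5) → 2 < 5, 2+5 = 7 → Negative. (10, 6) → 10 > 6, 10+6 = 16 → Positive. (11, 5) → 11 > 5, 11+5 = 16 → Positive.

Negative, Positive, Positive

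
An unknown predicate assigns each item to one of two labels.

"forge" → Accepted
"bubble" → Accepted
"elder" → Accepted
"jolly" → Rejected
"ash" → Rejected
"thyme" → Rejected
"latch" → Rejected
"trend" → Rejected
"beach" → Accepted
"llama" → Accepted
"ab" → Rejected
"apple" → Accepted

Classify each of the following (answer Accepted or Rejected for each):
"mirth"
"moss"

Rejected, Rejected

The simplest hypothesis consistent with all the labels is: has ≥ 2 vowels.
"mirth" → 1 vowel → Rejected. "moss" → 1 vowel → Rejected.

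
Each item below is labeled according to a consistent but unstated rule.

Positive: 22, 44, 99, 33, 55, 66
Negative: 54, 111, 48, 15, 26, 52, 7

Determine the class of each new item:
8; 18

Negative, Negative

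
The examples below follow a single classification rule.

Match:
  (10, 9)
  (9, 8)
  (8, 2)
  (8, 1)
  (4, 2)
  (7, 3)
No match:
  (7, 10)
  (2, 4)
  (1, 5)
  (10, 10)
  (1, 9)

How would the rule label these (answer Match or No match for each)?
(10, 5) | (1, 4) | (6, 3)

All 'Match' examples share one property — first > second — and every 'No match' example lacks it.
(10, 5) — 10 > 5, hence Match.
(1, 4) — 1 < 4, hence No match.
(6, 3) — 6 > 3, hence Match.

Match, No match, Match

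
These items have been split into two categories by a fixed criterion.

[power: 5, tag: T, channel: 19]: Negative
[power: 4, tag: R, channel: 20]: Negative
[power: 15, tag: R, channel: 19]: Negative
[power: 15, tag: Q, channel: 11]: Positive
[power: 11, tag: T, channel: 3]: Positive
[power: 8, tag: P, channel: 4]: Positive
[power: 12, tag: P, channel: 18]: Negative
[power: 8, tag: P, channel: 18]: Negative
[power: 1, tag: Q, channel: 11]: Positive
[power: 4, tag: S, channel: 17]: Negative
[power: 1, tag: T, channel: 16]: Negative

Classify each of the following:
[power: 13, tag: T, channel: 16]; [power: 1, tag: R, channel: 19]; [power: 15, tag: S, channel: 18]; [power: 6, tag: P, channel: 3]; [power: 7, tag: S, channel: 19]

Negative, Negative, Negative, Positive, Negative

The classifier is using: channel ≤ 11.
[power: 13, tag: T, channel: 16]: Negative (channel = 16). [power: 1, tag: R, channel: 19]: Negative (channel = 19). [power: 15, tag: S, channel: 18]: Negative (channel = 18). [power: 6, tag: P, channel: 3]: Positive (channel = 3). [power: 7, tag: S, channel: 19]: Negative (channel = 19).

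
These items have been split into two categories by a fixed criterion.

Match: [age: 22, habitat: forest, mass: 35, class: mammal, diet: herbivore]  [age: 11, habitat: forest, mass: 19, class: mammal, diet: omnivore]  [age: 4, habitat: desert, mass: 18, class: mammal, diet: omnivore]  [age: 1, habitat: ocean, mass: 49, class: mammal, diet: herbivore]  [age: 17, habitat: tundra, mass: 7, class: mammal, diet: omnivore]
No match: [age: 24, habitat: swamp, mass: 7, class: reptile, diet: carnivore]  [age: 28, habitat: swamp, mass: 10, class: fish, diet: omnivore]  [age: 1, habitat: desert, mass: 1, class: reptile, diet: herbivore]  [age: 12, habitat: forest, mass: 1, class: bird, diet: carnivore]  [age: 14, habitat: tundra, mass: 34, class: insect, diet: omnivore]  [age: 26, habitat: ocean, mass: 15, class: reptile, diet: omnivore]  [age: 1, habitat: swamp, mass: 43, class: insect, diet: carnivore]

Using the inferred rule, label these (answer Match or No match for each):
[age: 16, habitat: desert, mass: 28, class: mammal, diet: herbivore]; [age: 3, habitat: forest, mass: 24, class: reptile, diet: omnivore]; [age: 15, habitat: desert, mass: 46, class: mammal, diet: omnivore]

The distinguishing property — class is mammal — holds for all the 'Match' cases and none of the 'No match' cases.
[age: 16, habitat: desert, mass: 28, class: mammal, diet: herbivore]: class is mammal, qualifies → Match.
[age: 3, habitat: forest, mass: 24, class: reptile, diet: omnivore]: class is reptile, doesn't match → No match.
[age: 15, habitat: desert, mass: 46, class: mammal, diet: omnivore]: class is mammal, qualifies → Match.

Match, No match, Match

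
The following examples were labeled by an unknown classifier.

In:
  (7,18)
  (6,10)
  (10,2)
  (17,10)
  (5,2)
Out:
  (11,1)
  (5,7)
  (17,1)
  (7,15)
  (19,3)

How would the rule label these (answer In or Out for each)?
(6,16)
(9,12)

In, In

The pattern is that an item is 'In' exactly when: second is even.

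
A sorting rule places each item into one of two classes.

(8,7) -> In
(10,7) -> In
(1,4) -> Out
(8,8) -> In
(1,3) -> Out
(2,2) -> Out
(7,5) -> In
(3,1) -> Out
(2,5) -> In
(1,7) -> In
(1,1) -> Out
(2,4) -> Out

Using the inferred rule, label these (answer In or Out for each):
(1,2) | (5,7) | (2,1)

A rule that fits every label: sum ≥ 7 — true of each 'In' example, false of each 'Out' one.

Out, In, Out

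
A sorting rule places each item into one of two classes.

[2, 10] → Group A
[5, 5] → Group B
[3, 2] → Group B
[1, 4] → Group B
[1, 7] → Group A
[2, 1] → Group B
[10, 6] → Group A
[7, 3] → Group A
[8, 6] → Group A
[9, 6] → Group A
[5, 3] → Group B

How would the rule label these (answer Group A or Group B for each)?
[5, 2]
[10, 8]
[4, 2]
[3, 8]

Group B, Group A, Group B, Group A

The common property of the 'Group A' items is: max ≥ 6. No 'Group B' item has it.
[5, 2] — max 5, hence Group B. [10, 8] — max 10, hence Group A. [4, 2] — max 4, hence Group B. [3, 8] — max 8, hence Group A.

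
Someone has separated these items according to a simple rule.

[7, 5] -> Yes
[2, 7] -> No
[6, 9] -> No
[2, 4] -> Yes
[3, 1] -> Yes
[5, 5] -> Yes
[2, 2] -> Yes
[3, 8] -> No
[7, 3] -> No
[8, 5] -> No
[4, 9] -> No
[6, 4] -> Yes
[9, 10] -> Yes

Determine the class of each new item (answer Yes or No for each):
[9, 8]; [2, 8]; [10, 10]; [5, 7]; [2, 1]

The distinguishing property — |first − second| ≤ 2 — holds for all the 'Yes' cases and none of the 'No' cases.
[9, 8]: |9−8| = 1, qualifies → Yes.
[2, 8]: |2−8| = 6, lacks this property → No.
[10, 10]: |10−10| = 0, qualifies → Yes.
[5, 7]: |5−7| = 2, qualifies → Yes.
[2, 1]: |2−1| = 1, qualifies → Yes.

Yes, No, Yes, Yes, Yes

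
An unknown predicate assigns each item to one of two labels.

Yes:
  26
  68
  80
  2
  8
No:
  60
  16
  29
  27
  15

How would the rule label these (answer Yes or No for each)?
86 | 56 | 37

Yes, Yes, No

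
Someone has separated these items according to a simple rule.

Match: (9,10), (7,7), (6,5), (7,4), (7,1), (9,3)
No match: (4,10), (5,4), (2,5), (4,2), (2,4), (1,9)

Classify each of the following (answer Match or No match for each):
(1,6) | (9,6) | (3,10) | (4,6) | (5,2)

No match, Match, No match, No match, No match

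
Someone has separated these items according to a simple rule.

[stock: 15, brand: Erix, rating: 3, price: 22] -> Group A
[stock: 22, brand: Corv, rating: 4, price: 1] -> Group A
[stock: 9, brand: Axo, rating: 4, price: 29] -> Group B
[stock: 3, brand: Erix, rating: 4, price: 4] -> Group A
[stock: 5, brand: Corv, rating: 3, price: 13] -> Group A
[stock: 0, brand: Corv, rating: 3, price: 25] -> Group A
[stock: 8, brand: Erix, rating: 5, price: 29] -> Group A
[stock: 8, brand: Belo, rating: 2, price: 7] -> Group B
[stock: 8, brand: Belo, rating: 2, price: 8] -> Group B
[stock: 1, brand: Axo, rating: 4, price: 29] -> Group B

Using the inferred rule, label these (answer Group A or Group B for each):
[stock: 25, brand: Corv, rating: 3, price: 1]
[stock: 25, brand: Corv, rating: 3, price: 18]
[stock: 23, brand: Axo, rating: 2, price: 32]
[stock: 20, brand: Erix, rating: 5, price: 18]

Group A, Group A, Group B, Group A

The distinguishing property — brand is Corv OR brand is Erix — holds for all the 'Group A' cases and none of the 'Group B' cases.
[stock: 25, brand: Corv, rating: 3, price: 1]: brand is Corv — matches, so Group A.
[stock: 25, brand: Corv, rating: 3, price: 18]: brand is Corv — matches, so Group A.
[stock: 23, brand: Axo, rating: 2, price: 32]: brand is Axo — does not pass, so Group B.
[stock: 20, brand: Erix, rating: 5, price: 18]: brand is Erix — matches, so Group A.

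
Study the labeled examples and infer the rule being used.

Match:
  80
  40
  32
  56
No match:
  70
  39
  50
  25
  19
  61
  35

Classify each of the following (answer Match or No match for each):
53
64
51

No match, Match, No match

All 'Match' examples share one property — multiple of 4 — and every 'No match' example lacks it.
53: No match (53 = 4·13 + 1). 64: Match (64 = 4·16). 51: No match (51 = 4·12 + 3).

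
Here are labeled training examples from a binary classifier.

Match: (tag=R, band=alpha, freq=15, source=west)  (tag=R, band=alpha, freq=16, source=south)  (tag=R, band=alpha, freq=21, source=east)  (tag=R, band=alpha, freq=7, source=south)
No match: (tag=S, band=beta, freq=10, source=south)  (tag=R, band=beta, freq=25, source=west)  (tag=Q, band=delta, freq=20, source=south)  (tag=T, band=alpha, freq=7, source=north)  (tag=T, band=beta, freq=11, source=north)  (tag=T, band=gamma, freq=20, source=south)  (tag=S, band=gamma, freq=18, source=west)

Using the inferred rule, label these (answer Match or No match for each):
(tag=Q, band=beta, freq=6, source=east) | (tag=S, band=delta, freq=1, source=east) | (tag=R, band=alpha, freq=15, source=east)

Every 'Match' example satisfies: band is alpha AND tag is R. None of the 'No match' examples do.
No match: (tag=Q, band=beta, freq=6, source=east), since band is beta, tag is Q. No match: (tag=S, band=delta, freq=1, source=east), since band is delta, tag is S. Match: (tag=R, band=alpha, freq=15, source=east), since band is alpha, tag is R.

No match, No match, Match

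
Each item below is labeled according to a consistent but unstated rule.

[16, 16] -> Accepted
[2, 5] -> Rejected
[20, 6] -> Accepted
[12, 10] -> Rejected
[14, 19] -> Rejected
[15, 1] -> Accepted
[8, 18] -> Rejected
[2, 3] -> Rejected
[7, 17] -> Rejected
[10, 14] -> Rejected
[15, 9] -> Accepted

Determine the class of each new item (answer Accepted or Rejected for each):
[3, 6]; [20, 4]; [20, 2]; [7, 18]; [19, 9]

The rule appears to be: first ≥ 15.
Rejected: [3, 6], since first 3.
Accepted: [20, 4], since first 20.
Accepted: [20, 2], since first 20.
Rejected: [7, 18], since first 7.
Accepted: [19, 9], since first 19.

Rejected, Accepted, Accepted, Rejected, Accepted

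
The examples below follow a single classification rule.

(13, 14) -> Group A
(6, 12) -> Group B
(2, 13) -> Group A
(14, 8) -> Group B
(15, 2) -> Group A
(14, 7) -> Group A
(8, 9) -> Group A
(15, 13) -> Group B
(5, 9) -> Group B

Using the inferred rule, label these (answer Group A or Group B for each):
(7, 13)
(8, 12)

Group B, Group B

Checking candidate rules against both groups, what survives is: sum is odd.
(7, 13) — 7+13 = 20, hence Group B. (8, 12) — 8+12 = 20, hence Group B.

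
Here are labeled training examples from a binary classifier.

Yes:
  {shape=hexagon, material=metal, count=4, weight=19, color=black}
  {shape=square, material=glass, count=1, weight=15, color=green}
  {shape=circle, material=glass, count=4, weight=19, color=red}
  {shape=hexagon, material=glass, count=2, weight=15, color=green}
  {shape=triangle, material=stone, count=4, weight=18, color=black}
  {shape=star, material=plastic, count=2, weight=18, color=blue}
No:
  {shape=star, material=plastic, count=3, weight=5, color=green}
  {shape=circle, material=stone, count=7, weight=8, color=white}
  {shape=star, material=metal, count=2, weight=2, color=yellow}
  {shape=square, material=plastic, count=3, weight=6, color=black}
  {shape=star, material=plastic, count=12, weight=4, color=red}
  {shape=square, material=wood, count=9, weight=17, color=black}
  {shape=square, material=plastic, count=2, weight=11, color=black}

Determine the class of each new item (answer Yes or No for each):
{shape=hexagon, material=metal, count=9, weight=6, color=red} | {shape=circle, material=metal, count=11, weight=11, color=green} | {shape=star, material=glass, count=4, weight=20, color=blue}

The simplest hypothesis consistent with all the labels is: count ≤ 4 AND weight ≥ 15.
{shape=hexagon, material=metal, count=9, weight=6, color=red} → count = 9, weight = 6 → No. {shape=circle, material=metal, count=11, weight=11, color=green} → count = 11, weight = 11 → No. {shape=star, material=glass, count=4, weight=20, color=blue} → count = 4, weight = 20 → Yes.

No, No, Yes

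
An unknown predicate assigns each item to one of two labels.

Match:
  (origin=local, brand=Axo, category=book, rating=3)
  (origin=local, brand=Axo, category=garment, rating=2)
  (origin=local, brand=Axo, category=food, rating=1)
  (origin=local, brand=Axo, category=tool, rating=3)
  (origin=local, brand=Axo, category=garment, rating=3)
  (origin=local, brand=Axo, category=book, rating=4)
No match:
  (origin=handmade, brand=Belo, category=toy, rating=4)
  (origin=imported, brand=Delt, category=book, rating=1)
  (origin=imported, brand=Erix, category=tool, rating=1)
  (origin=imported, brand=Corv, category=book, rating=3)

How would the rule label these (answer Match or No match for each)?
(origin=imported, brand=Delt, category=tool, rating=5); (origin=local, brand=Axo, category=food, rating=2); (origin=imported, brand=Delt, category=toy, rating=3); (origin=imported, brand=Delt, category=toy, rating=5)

No match, Match, No match, No match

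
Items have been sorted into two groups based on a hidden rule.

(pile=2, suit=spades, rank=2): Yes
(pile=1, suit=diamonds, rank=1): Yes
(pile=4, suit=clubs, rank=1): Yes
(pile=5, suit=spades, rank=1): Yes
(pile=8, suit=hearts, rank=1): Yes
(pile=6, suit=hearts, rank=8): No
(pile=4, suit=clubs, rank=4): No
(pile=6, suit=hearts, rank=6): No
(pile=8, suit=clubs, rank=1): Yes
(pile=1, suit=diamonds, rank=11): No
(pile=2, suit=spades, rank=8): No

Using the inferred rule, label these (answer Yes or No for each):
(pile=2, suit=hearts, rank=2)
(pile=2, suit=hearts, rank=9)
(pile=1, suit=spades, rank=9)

The common property of the 'Yes' items is: rank ≤ 2. No 'No' item has it.
Yes: (pile=2, suit=hearts, rank=2), since rank = 2. No: (pile=2, suit=hearts, rank=9), since rank = 9. No: (pile=1, suit=spades, rank=9), since rank = 9.

Yes, No, No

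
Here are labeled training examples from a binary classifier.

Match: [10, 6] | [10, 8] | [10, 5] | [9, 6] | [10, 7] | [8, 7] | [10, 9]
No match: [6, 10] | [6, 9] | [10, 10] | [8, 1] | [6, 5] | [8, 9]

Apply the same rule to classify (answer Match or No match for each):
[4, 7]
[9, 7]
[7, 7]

No match, Match, No match

The common property of the 'Match' items is: first > second AND sum ≥ 15. No 'No match' item has it.
[4, 7] → 4 < 7, 4+7 = 11 → No match. [9, 7] → 9 > 7, 9+7 = 16 → Match. [7, 7] → 7 = 7, 7+7 = 14 → No match.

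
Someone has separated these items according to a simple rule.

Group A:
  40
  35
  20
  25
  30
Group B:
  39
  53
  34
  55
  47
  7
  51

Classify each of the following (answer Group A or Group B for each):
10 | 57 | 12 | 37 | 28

Group A, Group B, Group B, Group B, Group B

All 'Group A' examples share one property — multiple of 5 AND at most 40 — and every 'Group B' example lacks it.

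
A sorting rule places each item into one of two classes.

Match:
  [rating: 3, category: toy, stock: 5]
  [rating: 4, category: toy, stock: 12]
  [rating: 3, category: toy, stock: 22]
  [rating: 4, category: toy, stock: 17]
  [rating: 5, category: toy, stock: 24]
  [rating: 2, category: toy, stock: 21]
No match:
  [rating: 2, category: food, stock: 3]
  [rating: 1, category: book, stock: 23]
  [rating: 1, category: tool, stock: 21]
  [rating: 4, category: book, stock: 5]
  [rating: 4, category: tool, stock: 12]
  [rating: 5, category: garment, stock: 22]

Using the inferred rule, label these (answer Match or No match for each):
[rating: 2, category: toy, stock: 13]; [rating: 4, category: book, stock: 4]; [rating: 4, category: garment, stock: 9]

Checking candidate rules against both groups, what survives is: category is toy.
[rating: 2, category: toy, stock: 13]: category is toy — checks out, so Match. [rating: 4, category: book, stock: 4]: category is book — doesn't match, so No match. [rating: 4, category: garment, stock: 9]: category is garment — doesn't match, so No match.

Match, No match, No match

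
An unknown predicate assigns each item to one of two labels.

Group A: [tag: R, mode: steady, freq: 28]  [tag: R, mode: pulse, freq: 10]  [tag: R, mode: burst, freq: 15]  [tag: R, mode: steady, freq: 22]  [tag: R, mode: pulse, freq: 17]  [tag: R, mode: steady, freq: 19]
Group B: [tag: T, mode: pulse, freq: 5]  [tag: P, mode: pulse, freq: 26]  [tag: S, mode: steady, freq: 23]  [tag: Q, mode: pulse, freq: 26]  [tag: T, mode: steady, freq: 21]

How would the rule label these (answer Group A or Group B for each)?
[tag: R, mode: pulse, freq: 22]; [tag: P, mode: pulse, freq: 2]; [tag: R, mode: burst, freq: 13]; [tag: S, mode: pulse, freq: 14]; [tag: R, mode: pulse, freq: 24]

The distinguishing property — tag is R — holds for all the 'Group A' cases and none of the 'Group B' cases.
[tag: R, mode: pulse, freq: 22]: Group A (tag is R).
[tag: P, mode: pulse, freq: 2]: Group B (tag is P).
[tag: R, mode: burst, freq: 13]: Group A (tag is R).
[tag: S, mode: pulse, freq: 14]: Group B (tag is S).
[tag: R, mode: pulse, freq: 24]: Group A (tag is R).

Group A, Group B, Group A, Group B, Group A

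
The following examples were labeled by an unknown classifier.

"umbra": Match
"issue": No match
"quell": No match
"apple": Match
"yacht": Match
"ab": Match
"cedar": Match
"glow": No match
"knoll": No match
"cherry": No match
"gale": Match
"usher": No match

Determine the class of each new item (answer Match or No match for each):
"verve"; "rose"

Every 'Match' example satisfies: contains 'a'. None of the 'No match' examples do.

No match, No match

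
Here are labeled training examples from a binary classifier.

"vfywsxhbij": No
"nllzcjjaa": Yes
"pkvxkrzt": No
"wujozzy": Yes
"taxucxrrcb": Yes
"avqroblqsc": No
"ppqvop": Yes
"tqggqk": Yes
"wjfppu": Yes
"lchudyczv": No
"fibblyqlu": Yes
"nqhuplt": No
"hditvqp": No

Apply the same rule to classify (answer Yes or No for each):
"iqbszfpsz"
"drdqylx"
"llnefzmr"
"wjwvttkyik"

Looking at the examples, the only property every 'Yes' case has and every 'No' case lacks is: has a double letter.
"iqbszfpsz": no doubled letter, does not pass → No. "drdqylx": no doubled letter, does not pass → No. "llnefzmr": 'll' doubled, satisfies this → Yes. "wjwvttkyik": 'tt' doubled, satisfies this → Yes.

No, No, Yes, Yes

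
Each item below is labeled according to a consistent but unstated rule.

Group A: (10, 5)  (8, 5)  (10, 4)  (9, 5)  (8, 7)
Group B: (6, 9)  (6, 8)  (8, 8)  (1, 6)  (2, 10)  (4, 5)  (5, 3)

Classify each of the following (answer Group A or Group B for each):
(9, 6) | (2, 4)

Group A, Group B

The rule appears to be: first > second AND sum ≥ 9.
(9, 6): 9 > 6, 9+6 = 15 — meets the rule, so Group A. (2, 4): 2 < 4, 2+4 = 6 — does not pass, so Group B.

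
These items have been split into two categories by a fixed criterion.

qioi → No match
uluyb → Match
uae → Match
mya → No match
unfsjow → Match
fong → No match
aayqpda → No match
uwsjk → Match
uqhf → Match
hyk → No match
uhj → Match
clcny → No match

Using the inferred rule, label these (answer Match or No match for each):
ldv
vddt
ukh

The classifier is using: contains 'u'.
ldv: no 'u', fails the rule → No match.
vddt: no 'u', fails the rule → No match.
ukh: has 'u', satisfies this → Match.

No match, No match, Match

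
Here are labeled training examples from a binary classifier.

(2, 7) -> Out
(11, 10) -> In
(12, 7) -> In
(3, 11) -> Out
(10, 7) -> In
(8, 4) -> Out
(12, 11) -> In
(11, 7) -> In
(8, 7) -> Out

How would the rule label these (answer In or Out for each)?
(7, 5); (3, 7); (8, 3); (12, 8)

Out, Out, Out, In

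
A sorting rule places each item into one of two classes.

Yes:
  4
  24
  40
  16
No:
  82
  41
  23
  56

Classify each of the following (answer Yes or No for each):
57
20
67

No, Yes, No

The simplest hypothesis consistent with all the labels is: even AND at most 40.
No: 57, since 57 is odd, 57 > 40.
Yes: 20, since 20 is even, 20 ≤ 40.
No: 67, since 67 is odd, 67 > 40.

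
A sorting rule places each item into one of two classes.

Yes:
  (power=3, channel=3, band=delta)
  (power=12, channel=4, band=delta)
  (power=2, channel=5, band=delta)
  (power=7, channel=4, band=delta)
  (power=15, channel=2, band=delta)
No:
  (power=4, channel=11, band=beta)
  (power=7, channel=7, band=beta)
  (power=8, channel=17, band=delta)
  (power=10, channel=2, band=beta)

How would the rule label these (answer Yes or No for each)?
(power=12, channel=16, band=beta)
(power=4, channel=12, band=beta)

No, No

A rule that fits every label: band is delta AND channel ≤ 5 — true of each 'Yes' example, false of each 'No' one.
No: (power=12, channel=16, band=beta), since band is beta, channel = 16.
No: (power=4, channel=12, band=beta), since band is beta, channel = 12.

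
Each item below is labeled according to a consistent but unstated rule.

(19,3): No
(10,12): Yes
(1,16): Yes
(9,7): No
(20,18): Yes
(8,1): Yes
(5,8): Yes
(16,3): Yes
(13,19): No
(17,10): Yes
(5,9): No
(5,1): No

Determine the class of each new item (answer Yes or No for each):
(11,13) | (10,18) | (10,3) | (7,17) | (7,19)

The classifier is using: product is even.
(11,13): 11·13 = 143, doesn't qualify → No.
(10,18): 10·18 = 180, passes → Yes.
(10,3): 10·3 = 30, passes → Yes.
(7,17): 7·17 = 119, doesn't qualify → No.
(7,19): 7·19 = 133, doesn't qualify → No.

No, Yes, Yes, No, No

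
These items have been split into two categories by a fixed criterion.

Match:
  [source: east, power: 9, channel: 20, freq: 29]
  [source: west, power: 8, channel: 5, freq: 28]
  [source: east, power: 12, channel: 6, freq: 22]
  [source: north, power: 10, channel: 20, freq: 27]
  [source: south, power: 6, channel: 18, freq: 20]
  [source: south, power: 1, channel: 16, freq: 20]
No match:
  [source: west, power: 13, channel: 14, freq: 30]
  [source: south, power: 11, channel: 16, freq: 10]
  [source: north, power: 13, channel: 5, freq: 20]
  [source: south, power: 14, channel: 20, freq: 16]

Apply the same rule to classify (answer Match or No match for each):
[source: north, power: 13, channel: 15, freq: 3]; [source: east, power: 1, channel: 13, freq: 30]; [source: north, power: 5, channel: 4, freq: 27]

The distinguishing property — power ≤ 12 AND freq ≥ 16 — holds for all the 'Match' cases and none of the 'No match' cases.
[source: north, power: 13, channel: 15, freq: 3]: power = 13, freq = 3, fails this test → No match. [source: east, power: 1, channel: 13, freq: 30]: power = 1, freq = 30, qualifies → Match. [source: north, power: 5, channel: 4, freq: 27]: power = 5, freq = 27, qualifies → Match.

No match, Match, Match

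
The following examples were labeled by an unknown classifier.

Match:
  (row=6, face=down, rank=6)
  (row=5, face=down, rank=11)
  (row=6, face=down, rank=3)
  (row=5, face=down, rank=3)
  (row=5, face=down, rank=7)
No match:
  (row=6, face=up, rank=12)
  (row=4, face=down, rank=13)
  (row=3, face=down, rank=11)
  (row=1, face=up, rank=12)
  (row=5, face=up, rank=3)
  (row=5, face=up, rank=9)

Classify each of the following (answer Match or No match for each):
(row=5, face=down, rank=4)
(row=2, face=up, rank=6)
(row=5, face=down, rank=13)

Match, No match, Match

One predicate separates the groups cleanly: face is down AND row ≥ 5.
(row=5, face=down, rank=4): Match (face is down, row = 5). (row=2, face=up, rank=6): No match (face is up, row = 2). (row=5, face=down, rank=13): Match (face is down, row = 5).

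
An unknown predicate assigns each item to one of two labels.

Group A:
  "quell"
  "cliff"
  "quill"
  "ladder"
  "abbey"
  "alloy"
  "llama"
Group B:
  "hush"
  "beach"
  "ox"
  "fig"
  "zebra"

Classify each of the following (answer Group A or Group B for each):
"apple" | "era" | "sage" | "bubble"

Group A, Group B, Group B, Group A

One predicate separates the groups cleanly: has a double letter.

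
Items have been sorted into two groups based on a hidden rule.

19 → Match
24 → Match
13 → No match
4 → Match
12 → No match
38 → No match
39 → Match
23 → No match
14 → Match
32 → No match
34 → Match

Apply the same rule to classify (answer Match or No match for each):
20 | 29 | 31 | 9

A rule that fits every label: ≡ 4 (mod 5) — true of each 'Match' example, false of each 'No match' one.
20: No match (20 mod 5 = 0). 29: Match (29 mod 5 = 4). 31: No match (31 mod 5 = 1). 9: Match (9 mod 5 = 4).

No match, Match, No match, Match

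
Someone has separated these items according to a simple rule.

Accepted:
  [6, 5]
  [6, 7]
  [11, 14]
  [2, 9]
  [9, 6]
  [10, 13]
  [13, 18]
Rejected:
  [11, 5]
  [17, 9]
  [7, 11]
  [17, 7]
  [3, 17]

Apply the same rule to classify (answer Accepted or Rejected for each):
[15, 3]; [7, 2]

Rejected, Accepted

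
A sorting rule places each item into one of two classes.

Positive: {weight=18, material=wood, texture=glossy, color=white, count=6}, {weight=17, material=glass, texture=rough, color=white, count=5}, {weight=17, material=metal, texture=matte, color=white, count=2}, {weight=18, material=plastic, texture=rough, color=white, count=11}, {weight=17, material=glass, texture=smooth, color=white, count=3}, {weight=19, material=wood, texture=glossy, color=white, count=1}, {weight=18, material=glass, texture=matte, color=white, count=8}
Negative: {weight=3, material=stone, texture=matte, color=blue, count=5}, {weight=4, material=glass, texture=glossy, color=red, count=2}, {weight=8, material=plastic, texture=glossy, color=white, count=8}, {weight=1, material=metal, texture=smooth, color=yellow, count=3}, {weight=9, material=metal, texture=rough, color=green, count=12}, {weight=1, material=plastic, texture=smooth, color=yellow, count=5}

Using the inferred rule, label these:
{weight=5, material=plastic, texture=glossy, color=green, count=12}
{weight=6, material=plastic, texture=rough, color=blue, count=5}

Negative, Negative

Every 'Positive' example satisfies: weight ≥ 17. None of the 'Negative' examples do.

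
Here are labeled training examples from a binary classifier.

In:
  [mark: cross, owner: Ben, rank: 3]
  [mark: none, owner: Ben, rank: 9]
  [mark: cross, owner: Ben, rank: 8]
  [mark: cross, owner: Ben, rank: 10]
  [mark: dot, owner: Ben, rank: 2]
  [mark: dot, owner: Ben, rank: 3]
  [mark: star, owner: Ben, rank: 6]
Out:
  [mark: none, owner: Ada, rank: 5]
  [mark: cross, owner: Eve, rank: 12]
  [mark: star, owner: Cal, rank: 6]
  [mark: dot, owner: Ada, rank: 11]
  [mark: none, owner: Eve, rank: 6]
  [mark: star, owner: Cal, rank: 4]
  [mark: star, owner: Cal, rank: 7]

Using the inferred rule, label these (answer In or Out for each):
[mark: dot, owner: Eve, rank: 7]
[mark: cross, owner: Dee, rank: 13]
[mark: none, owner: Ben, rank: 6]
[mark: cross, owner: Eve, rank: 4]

Out, Out, In, Out

The common property of the 'In' items is: owner is Ben. No 'Out' item has it.
Out: [mark: dot, owner: Eve, rank: 7], since owner is Eve.
Out: [mark: cross, owner: Dee, rank: 13], since owner is Dee.
In: [mark: none, owner: Ben, rank: 6], since owner is Ben.
Out: [mark: cross, owner: Eve, rank: 4], since owner is Eve.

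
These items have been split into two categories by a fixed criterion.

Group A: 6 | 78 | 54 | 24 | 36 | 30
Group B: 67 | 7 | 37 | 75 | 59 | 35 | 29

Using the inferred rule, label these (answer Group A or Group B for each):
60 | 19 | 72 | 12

A rule that fits every label: even — true of each 'Group A' example, false of each 'Group B' one.

Group A, Group B, Group A, Group A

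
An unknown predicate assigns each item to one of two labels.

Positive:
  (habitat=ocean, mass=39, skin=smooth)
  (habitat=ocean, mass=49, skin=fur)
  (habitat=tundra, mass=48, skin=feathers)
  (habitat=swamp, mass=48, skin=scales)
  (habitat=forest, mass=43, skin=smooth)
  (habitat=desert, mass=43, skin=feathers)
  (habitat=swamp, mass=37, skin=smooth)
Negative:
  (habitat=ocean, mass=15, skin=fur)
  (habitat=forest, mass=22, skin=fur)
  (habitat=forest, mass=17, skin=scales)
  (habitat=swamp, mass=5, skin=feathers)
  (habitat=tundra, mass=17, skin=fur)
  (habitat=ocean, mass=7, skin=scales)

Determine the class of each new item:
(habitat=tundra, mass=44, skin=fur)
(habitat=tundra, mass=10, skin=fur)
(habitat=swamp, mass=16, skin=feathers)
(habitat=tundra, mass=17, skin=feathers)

The rule appears to be: mass ≥ 37.
(habitat=tundra, mass=44, skin=fur) → mass = 44 → Positive.
(habitat=tundra, mass=10, skin=fur) → mass = 10 → Negative.
(habitat=swamp, mass=16, skin=feathers) → mass = 16 → Negative.
(habitat=tundra, mass=17, skin=feathers) → mass = 17 → Negative.

Positive, Negative, Negative, Negative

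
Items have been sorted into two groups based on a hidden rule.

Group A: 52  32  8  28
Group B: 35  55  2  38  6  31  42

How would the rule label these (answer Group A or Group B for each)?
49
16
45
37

Group B, Group A, Group B, Group B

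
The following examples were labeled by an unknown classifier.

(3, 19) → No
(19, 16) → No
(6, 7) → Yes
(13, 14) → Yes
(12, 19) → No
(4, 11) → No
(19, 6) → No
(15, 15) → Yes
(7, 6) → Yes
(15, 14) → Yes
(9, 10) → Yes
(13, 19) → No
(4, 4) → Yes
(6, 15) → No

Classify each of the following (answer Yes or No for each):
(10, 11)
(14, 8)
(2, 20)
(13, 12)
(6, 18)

Yes, No, No, Yes, No

The simplest hypothesis consistent with all the labels is: |first − second| ≤ 1.
(10, 11) → |10−11| = 1 → Yes. (14, 8) → |14−8| = 6 → No. (2, 20) → |2−20| = 18 → No. (13, 12) → |13−12| = 1 → Yes. (6, 18) → |6−18| = 12 → No.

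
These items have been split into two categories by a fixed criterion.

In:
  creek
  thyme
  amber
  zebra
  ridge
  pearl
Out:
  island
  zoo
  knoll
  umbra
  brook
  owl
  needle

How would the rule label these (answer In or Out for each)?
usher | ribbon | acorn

Every 'In' example satisfies: odd length AND contains 'e'. None of the 'Out' examples do.
In: usher, since length 5, has 'e'. Out: ribbon, since length 6, no 'e'. Out: acorn, since length 5, no 'e'.

In, Out, Out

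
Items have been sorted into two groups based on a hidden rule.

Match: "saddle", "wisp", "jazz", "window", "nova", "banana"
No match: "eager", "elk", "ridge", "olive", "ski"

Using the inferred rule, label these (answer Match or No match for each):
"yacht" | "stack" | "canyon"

No match, No match, Match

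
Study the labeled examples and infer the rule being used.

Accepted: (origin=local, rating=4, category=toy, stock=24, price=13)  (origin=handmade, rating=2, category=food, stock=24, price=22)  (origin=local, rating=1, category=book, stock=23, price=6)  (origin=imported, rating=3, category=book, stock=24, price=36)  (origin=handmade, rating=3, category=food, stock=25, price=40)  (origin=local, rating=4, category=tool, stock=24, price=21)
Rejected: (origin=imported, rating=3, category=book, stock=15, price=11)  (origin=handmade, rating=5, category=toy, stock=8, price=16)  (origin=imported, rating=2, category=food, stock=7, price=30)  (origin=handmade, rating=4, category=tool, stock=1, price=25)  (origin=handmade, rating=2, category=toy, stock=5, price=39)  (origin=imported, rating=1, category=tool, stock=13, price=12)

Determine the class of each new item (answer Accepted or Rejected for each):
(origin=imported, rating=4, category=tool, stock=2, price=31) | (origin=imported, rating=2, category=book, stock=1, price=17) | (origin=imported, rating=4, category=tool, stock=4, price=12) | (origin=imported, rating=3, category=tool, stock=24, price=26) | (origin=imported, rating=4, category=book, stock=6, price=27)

The distinguishing property — stock ≥ 23 — holds for all the 'Accepted' cases and none of the 'Rejected' cases.
(origin=imported, rating=4, category=tool, stock=2, price=31) — stock = 2, hence Rejected.
(origin=imported, rating=2, category=book, stock=1, price=17) — stock = 1, hence Rejected.
(origin=imported, rating=4, category=tool, stock=4, price=12) — stock = 4, hence Rejected.
(origin=imported, rating=3, category=tool, stock=24, price=26) — stock = 24, hence Accepted.
(origin=imported, rating=4, category=book, stock=6, price=27) — stock = 6, hence Rejected.

Rejected, Rejected, Rejected, Accepted, Rejected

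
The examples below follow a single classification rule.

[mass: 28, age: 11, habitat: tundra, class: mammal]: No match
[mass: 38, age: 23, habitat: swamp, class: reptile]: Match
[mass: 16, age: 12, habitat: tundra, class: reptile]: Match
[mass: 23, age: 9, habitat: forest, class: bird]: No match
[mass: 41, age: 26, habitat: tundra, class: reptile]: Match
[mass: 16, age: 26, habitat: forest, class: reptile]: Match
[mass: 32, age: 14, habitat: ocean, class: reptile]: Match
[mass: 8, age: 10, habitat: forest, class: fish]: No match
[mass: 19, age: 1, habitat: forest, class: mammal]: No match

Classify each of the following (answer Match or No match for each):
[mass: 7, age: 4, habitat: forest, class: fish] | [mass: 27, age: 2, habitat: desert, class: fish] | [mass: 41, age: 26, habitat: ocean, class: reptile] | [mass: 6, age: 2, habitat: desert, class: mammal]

No match, No match, Match, No match

Every 'Match' example satisfies: class is reptile. None of the 'No match' examples do.
[mass: 7, age: 4, habitat: forest, class: fish]: class is fish, doesn't match → No match. [mass: 27, age: 2, habitat: desert, class: fish]: class is fish, doesn't match → No match. [mass: 41, age: 26, habitat: ocean, class: reptile]: class is reptile, checks out → Match. [mass: 6, age: 2, habitat: desert, class: mammal]: class is mammal, doesn't match → No match.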